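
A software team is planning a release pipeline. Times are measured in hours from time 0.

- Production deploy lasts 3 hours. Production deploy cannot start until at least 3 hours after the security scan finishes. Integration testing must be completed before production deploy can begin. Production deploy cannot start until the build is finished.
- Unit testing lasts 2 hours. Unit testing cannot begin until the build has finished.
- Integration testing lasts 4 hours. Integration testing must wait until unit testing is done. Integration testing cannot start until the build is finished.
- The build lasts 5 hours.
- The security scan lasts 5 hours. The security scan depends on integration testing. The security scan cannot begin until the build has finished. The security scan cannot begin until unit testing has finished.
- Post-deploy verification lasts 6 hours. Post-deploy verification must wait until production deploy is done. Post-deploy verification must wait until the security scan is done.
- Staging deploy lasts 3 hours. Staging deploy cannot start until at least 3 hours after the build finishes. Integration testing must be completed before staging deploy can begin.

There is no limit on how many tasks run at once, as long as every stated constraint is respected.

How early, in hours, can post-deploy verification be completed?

28

The build has no prerequisites, so it starts at hour 0 and finishes at hour 5.
Unit testing waits on the build (finishes hour 5), so it starts at hour 5 and finishes at 5 + 2 = hour 7.
For integration testing: unit testing (finishes hour 7); the build (finishes hour 5). Taking the maximum gives a start of hour 7, and it finishes at 7 + 4 = hour 11.
The security scan cannot start until integration testing (finishes hour 11); the build (finishes hour 5); unit testing (finishes hour 7). The controlling bound is hour 11, so the security scan finishes at 11 + 5 = hour 16.
For production deploy: the security scan (finishes hour 16, plus 3-hour gap → hour 19); integration testing (finishes hour 11); the build (finishes hour 5). Taking the maximum gives a start of hour 19, and it finishes at 19 + 3 = hour 22.
Post-deploy verification cannot start until production deploy (finishes hour 22); the security scan (finishes hour 16). The controlling bound is hour 22, so post-deploy verification finishes at 22 + 6 = hour 28.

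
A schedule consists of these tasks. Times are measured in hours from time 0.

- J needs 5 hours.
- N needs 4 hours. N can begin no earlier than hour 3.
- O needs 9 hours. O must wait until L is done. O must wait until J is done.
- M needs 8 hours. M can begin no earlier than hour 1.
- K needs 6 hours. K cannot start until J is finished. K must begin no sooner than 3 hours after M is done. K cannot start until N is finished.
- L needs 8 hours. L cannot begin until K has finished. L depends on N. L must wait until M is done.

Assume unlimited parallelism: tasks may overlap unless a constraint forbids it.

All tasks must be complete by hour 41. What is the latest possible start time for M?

To finish by hour 41, O (duration 9) must start no later than hour 32.
L has to be done before O (must start by hour 32). That means finishing by hour 32, i.e. starting by 32 − 8 = hour 24.
K has to be done before L (must start by hour 24). That means finishing by hour 24, i.e. starting by 24 − 6 = hour 18.
For M: K (must start by hour 18, minus 3-hour gap → hour 15); L (must start by hour 24). The most restrictive is hour 15; with an 8-hour duration, M must start by hour 7.

7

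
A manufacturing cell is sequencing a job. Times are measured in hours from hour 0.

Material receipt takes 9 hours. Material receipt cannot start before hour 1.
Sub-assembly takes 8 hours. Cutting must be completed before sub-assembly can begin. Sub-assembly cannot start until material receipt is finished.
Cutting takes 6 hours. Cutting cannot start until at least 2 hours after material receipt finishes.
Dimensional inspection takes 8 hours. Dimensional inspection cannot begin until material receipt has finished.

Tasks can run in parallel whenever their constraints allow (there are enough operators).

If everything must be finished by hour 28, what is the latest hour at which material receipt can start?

3

Sub-assembly has no dependents, so it just needs to finish by hour 28. Starting by 28 − 8 = hour 20 achieves that.
Cutting feeds into sub-assembly (must start by hour 20); so cutting must finish by hour 20 and therefore start by hour 14.
Dimensional inspection must finish by hour 28; it takes 8 hours, so it must start by 28 − 8 = hour 20.
For material receipt: cutting (must start by hour 14, minus 2-hour gap → hour 12); dimensional inspection (must start by hour 20); sub-assembly (must start by hour 20). The most restrictive is hour 12; with a 9-hour duration, material receipt must start by hour 3.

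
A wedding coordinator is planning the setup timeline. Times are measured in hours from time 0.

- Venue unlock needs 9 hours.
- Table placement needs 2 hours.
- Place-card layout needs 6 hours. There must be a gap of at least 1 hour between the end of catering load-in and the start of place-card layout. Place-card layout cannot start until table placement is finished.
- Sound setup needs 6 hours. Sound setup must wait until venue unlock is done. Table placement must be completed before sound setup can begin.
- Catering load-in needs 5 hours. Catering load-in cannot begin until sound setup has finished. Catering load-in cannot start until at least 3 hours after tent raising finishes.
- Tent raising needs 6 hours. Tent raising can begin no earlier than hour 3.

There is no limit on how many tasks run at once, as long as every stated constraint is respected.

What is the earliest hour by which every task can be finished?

Table placement can start immediately at hour 0; it finishes at hour 2.
After its own release at hour 3, tent raising can start at hour 3 and finishes at hour 9.
Venue unlock has no prerequisites, so it starts at hour 0 and finishes at hour 9.
Sound setup cannot start until venue unlock (finishes hour 9); table placement (finishes hour 2). The controlling bound is hour 9, so sound setup finishes at 9 + 6 = hour 15.
Catering load-in cannot start until sound setup (finishes hour 15); tent raising (finishes hour 9, plus 3-hour gap → hour 12). The controlling bound is hour 15, so catering load-in finishes at 15 + 5 = hour 20.
For place-card layout: catering load-in (finishes hour 20, plus 1-hour gap → hour 21); table placement (finishes hour 2). Taking the maximum gives a start of hour 21, and it finishes at 21 + 6 = hour 27.
All tasks are finished once the last one completes. Finish times: Venue unlock at 9, Tent raising at 9, Table placement at 2, Sound setup at 15, Catering load-in at 20, Place-card layout at 27. The latest is hour 27.

27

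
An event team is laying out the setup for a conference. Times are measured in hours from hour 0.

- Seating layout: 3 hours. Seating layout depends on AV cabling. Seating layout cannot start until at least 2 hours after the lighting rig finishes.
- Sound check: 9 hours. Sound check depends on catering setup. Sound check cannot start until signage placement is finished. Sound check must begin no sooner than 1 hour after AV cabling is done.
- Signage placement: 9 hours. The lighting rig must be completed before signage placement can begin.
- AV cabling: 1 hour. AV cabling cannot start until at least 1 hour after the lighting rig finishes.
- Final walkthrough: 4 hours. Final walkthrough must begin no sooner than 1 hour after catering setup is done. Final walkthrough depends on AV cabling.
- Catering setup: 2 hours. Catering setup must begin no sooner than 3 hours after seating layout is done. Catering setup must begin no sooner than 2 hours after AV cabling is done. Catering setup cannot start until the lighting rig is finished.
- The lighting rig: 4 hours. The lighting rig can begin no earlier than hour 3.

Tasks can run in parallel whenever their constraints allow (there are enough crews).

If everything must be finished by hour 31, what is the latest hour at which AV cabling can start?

13

To finish by hour 31, sound check (duration 9) must start no later than hour 22.
Final walkthrough must finish by hour 31; it takes 4 hours, so it must start by 31 − 4 = hour 27.
Catering setup feeds sound check (must start by hour 22); final walkthrough (must start by hour 27, minus 1-hour gap → hour 26). Taking the minimum, catering setup must finish by hour 22 and start by 22 − 2 = hour 20.
Seating layout must finish before catering setup (must start by hour 20, minus 3-hour gap → hour 17). With a 3-hour duration, seating layout must start by 17 − 3 = hour 14.
AV cabling has several dependents: seating layout (must start by hour 14); catering setup (must start by hour 20, minus 2-hour gap → hour 18); sound check (must start by hour 22, minus 1-hour gap → hour 21); final walkthrough (must start by hour 27). The earliest of those limits is hour 14, so AV cabling must start by 14 − 1 = hour 13.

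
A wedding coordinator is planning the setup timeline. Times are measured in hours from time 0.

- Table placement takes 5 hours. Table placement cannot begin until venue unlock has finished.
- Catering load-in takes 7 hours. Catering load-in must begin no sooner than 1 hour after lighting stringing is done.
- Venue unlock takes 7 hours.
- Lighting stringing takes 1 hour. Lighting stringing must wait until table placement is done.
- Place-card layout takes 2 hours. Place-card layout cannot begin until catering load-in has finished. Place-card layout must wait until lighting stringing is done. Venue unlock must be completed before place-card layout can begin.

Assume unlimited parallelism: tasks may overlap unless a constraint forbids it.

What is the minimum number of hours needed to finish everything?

Venue unlock can start immediately at hour 0; it finishes at hour 7.
Table placement cannot begin until venue unlock (finishes hour 7). It runs from hour 7 to 7 + 5 = hour 12.
Lighting stringing cannot begin until table placement (finishes hour 12). It runs from hour 12 to 12 + 1 = hour 13.
Catering load-in waits on lighting stringing (finishes hour 13, plus 1-hour gap → hour 14), so it starts at hour 14 and finishes at 14 + 7 = hour 21.
Place-card layout needs all of catering load-in (finishes hour 21); lighting stringing (finishes hour 13); venue unlock (finishes hour 7). That puts its earliest start at hour 21; it finishes at 21 + 2 = hour 23.
All tasks are finished once the last one completes. Finish times: Venue unlock at 7, Table placement at 12, Lighting stringing at 13, Catering load-in at 21, Place-card layout at 23. The latest is hour 23.

23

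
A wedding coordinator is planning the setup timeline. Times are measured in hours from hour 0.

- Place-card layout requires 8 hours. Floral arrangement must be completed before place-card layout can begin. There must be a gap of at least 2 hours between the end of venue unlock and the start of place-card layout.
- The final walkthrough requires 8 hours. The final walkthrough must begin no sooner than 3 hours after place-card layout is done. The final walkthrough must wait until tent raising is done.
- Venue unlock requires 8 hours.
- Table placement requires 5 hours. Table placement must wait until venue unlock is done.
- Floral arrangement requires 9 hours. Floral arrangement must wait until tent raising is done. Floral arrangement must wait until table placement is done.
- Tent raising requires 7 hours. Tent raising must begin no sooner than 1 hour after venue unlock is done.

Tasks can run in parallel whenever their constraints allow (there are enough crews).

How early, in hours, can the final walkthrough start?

36

Venue unlock can start immediately at hour 0; it finishes at hour 8.
After venue unlock (finishes hour 8), table placement can start at hour 8 and finishes at hour 13.
After venue unlock (finishes hour 8, plus 1-hour gap → hour 9), tent raising can start at hour 9 and finishes at hour 16.
For floral arrangement: tent raising (finishes hour 16); table placement (finishes hour 13). Taking the maximum gives a start of hour 16, and it finishes at 16 + 9 = hour 25.
For place-card layout: floral arrangement (finishes hour 25); venue unlock (finishes hour 8, plus 2-hour gap → hour 10). Taking the maximum gives a start of hour 25, and it finishes at 25 + 8 = hour 33.
The final walkthrough waits on place-card layout (finishes hour 33, plus 3-hour gap → hour 36); tent raising (finishes hour 16). The latest of these is hour 36, which is the earliest the final walkthrough can start.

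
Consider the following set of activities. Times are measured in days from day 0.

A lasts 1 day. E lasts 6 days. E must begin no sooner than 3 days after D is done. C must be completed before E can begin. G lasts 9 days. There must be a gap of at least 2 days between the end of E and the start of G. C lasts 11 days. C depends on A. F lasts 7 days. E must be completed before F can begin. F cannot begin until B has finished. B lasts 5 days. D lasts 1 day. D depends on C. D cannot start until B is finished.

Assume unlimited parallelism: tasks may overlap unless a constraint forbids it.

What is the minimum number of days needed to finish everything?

33

B can start immediately at day 0; it finishes at day 5.
A has no prerequisites, so it starts at day 0 and finishes at day 1.
After A (finishes day 1), C can start at day 1 and finishes at day 12.
D needs all of C (finishes day 12); B (finishes day 5). That puts its earliest start at day 12; it finishes at 12 + 1 = day 13.
E has to wait for D (finishes day 13, plus 3-day gap → day 16); C (finishes day 12). The latest of these is day 16, so E runs day 16 to 16 + 6 = day 22.
G cannot begin until E (finishes day 22, plus 2-day gap → day 24). It runs from day 24 to 24 + 9 = day 33.
F has to wait for E (finishes day 22); B (finishes day 5). The latest of these is day 22, so F runs day 22 to 22 + 7 = day 29.
All tasks are finished once the last one completes. Finish times: A at 1, B at 5, C at 12, D at 13, E at 22, F at 29, G at 33. The latest is day 33.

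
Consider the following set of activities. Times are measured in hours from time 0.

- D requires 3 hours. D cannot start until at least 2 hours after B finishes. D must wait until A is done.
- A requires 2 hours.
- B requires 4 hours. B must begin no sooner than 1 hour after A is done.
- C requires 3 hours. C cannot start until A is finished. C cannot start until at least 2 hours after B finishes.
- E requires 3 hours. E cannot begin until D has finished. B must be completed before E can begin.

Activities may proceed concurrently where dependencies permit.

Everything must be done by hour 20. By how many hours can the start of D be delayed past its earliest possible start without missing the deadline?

A has no prerequisites, so it starts at hour 0 and finishes at hour 2.
B waits on A (finishes hour 2, plus 1-hour gap → hour 3), so it starts at hour 3 and finishes at 3 + 4 = hour 7.
For D: B (finishes hour 7, plus 2-hour gap → hour 9); A (finishes hour 2). Taking the maximum gives a start of hour 9, and it finishes at 9 + 3 = hour 12.

Working backward from the deadline:
Nothing follows E; the deadline of hour 20 is its only limit. It must start by 20 − 3 = hour 17.
D feeds into E (must start by hour 17); so D must finish by hour 17 and therefore start by hour 14.
So D can start as early as hour 9 and as late as hour 14, giving 14 − 9 = 5 hours of slack.

5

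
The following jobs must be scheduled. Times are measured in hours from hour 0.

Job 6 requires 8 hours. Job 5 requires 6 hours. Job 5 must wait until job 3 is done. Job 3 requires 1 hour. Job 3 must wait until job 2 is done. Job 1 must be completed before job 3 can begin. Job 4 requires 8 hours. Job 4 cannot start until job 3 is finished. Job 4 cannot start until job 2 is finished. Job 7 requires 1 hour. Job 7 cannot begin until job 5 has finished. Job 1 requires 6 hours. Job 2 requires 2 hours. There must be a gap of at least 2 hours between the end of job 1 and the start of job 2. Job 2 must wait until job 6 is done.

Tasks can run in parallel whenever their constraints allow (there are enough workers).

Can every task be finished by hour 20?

Yes

Job 6 has no prerequisites, so it starts at hour 0 and finishes at hour 8.
Nothing blocks job 1, so it runs from hour 0 to hour 6.
Job 2 needs all of job 1 (finishes hour 6, plus 2-hour gap → hour 8); job 6 (finishes hour 8). That puts its earliest start at hour 8; it finishes at 8 + 2 = hour 10.
Job 3 needs all of job 2 (finishes hour 10); job 1 (finishes hour 6). That puts its earliest start at hour 10; it finishes at 10 + 1 = hour 11.
Job 5 cannot begin until job 3 (finishes hour 11). It runs from hour 11 to 11 + 6 = hour 17.
Job 7 cannot begin until job 5 (finishes hour 17). It runs from hour 17 to 17 + 1 = hour 18.
Job 4 cannot start until job 3 (finishes hour 11); job 2 (finishes hour 10). The controlling bound is hour 11, so job 4 finishes at 11 + 8 = hour 19.
Every task is finished by hour 19, which is no later than the deadline of 20, so the schedule is feasible.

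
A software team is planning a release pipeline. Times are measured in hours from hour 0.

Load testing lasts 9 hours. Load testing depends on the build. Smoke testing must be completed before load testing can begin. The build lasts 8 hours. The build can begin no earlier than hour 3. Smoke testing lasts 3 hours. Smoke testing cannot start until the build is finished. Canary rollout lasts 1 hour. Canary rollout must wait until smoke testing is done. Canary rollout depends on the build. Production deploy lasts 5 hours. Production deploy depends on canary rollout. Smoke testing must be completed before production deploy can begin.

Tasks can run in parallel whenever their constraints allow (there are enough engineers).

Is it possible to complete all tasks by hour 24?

After its own release at hour 3, the build can start at hour 3 and finishes at hour 11.
After the build (finishes hour 11), smoke testing can start at hour 11 and finishes at hour 14.
Load testing cannot start until the build (finishes hour 11); smoke testing (finishes hour 14). The controlling bound is hour 14, so load testing finishes at 14 + 9 = hour 23.
For canary rollout: smoke testing (finishes hour 14); the build (finishes hour 11). Taking the maximum gives a start of hour 14, and it finishes at 14 + 1 = hour 15.
For production deploy: canary rollout (finishes hour 15); smoke testing (finishes hour 14). Taking the maximum gives a start of hour 15, and it finishes at 15 + 5 = hour 20.
Every task is finished by hour 23, which is no later than the deadline of 24, so the schedule is feasible.

Yes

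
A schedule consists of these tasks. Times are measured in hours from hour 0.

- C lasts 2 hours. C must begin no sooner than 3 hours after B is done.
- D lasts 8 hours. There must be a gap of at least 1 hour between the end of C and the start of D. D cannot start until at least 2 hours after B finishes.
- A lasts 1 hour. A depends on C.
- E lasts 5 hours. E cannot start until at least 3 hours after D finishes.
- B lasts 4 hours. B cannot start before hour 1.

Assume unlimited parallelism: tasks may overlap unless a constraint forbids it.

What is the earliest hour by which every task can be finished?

27

B waits on its own release at hour 1, so it starts at hour 1 and finishes at 1 + 4 = hour 5.
C waits on B (finishes hour 5, plus 3-hour gap → hour 8), so it starts at hour 8 and finishes at 8 + 2 = hour 10.
D has to wait for C (finishes hour 10, plus 1-hour gap → hour 11); B (finishes hour 5, plus 2-hour gap → hour 7). The latest of these is hour 11, so D runs hour 11 to 11 + 8 = hour 19.
E waits on D (finishes hour 19, plus 3-hour gap → hour 22), so it starts at hour 22 and finishes at 22 + 5 = hour 27.
After C (finishes hour 10), A can start at hour 10 and finishes at hour 11.
All tasks are finished once the last one completes. Finish times: A at 11, B at 5, C at 10, D at 19, E at 27. The latest is hour 27.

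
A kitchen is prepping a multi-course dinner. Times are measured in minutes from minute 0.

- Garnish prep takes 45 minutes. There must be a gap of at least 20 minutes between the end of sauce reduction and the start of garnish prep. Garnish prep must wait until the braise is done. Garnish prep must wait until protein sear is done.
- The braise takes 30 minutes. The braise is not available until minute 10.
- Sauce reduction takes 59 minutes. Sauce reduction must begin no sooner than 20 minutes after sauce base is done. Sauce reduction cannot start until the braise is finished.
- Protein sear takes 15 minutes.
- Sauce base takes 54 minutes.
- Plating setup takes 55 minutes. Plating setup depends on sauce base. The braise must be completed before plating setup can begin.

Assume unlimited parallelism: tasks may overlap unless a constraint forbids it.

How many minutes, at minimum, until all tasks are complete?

198

Protein sear has no prerequisites, so it starts at minute 0 and finishes at minute 15.
The braise cannot begin until its own release at minute 10. It runs from minute 10 to 10 + 30 = minute 40.
Nothing blocks sauce base, so it runs from minute 0 to minute 54.
Plating setup needs all of sauce base (finishes minute 54); the braise (finishes minute 40). That puts its earliest start at minute 54; it finishes at 54 + 55 = minute 109.
Sauce reduction has to wait for sauce base (finishes minute 54, plus 20-minute gap → minute 74); the braise (finishes minute 40). The latest of these is minute 74, so sauce reduction runs minute 74 to 74 + 59 = minute 133.
For garnish prep: sauce reduction (finishes minute 133, plus 20-minute gap → minute 153); the braise (finishes minute 40); protein sear (finishes minute 15). Taking the maximum gives a start of minute 153, and it finishes at 153 + 45 = minute 198.
All tasks are finished once the last one completes. Finish times: Sauce base at 54, The braise at 40, Protein sear at 15, Sauce reduction at 133, Plating setup at 109, Garnish prep at 198. The latest is minute 198.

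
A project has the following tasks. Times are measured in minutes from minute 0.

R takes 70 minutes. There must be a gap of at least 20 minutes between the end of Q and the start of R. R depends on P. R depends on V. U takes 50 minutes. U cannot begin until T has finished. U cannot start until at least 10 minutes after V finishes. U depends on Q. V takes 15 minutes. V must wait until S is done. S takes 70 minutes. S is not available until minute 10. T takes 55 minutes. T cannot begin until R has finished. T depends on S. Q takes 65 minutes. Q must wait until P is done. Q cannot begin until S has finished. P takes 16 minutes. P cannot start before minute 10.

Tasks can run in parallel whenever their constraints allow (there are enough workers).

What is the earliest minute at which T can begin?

S cannot begin until its own release at minute 10. It runs from minute 10 to 10 + 70 = minute 80.
V cannot begin until S (finishes minute 80). It runs from minute 80 to 80 + 15 = minute 95.
After its own release at minute 10, P can start at minute 10 and finishes at minute 26.
Q needs all of P (finishes minute 26); S (finishes minute 80). That puts its earliest start at minute 80; it finishes at 80 + 65 = minute 145.
R cannot start until Q (finishes minute 145, plus 20-minute gap → minute 165); P (finishes minute 26); V (finishes minute 95). The controlling bound is minute 165, so R finishes at 165 + 70 = minute 235.
T waits on R (finishes minute 235); S (finishes minute 80). The latest of these is minute 235, which is the earliest T can start.

235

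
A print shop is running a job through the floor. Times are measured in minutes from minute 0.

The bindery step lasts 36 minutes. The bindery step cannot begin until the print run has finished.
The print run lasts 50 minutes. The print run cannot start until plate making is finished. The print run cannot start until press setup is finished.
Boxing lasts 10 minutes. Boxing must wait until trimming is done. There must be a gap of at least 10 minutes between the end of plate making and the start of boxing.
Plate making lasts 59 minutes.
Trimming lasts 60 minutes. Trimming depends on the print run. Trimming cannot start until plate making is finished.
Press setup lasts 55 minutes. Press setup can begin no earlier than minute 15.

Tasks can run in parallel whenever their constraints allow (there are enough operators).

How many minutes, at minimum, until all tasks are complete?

190

Press setup cannot begin until its own release at minute 15. It runs from minute 15 to 15 + 55 = minute 70.
Nothing blocks plate making, so it runs from minute 0 to minute 59.
The print run needs all of plate making (finishes minute 59); press setup (finishes minute 70). That puts its earliest start at minute 70; it finishes at 70 + 50 = minute 120.
After the print run (finishes minute 120), the bindery step can start at minute 120 and finishes at minute 156.
Trimming cannot start until the print run (finishes minute 120); plate making (finishes minute 59). The controlling bound is minute 120, so trimming finishes at 120 + 60 = minute 180.
Boxing needs all of trimming (finishes minute 180); plate making (finishes minute 59, plus 10-minute gap → minute 69). That puts its earliest start at minute 180; it finishes at 180 + 10 = minute 190.
All tasks are finished once the last one completes. Finish times: Plate making at 59, Press setup at 70, The print run at 120, Trimming at 180, The bindery step at 156, Boxing at 190. The latest is minute 190.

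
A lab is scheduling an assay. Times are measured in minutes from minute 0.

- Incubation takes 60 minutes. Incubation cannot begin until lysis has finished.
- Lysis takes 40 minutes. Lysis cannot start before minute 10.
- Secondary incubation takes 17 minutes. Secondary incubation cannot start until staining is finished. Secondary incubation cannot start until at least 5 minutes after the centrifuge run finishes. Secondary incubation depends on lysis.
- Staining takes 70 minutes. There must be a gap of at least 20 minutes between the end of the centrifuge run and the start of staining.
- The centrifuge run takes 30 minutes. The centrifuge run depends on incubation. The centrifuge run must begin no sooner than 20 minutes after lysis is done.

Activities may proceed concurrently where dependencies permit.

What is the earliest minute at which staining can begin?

160

Lysis waits on its own release at minute 10, so it starts at minute 10 and finishes at 10 + 40 = minute 50.
Incubation cannot begin until lysis (finishes minute 50). It runs from minute 50 to 50 + 60 = minute 110.
The centrifuge run has to wait for incubation (finishes minute 110); lysis (finishes minute 50, plus 20-minute gap → minute 70). The latest of these is minute 110, so the centrifuge run runs minute 110 to 110 + 30 = minute 140.
Staining waits on the centrifuge run (finishes minute 140, plus 20-minute gap → minute 160), so the earliest it can start is minute 160.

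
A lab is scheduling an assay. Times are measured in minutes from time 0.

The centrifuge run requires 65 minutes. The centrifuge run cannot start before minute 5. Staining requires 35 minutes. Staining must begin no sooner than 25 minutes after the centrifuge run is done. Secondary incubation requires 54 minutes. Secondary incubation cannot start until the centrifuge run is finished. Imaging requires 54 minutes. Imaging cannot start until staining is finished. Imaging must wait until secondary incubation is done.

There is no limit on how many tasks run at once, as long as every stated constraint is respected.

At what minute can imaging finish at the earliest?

184

The centrifuge run waits on its own release at minute 5, so it starts at minute 5 and finishes at 5 + 65 = minute 70.
Secondary incubation cannot begin until the centrifuge run (finishes minute 70). It runs from minute 70 to 70 + 54 = minute 124.
After the centrifuge run (finishes minute 70, plus 25-minute gap → minute 95), staining can start at minute 95 and finishes at minute 130.
Imaging cannot start until staining (finishes minute 130); secondary incubation (finishes minute 124). The controlling bound is minute 130, so imaging finishes at 130 + 54 = minute 184.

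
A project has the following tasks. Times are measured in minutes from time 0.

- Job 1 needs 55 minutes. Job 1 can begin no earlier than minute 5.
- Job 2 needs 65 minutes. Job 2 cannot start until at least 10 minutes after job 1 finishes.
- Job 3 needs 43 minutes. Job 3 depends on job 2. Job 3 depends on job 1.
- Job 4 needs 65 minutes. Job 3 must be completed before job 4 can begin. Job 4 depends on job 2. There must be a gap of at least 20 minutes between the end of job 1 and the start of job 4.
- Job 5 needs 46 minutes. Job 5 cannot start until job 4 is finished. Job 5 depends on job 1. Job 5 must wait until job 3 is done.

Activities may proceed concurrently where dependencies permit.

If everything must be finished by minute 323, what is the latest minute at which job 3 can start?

Job 5 must finish by minute 323; it takes 46 minutes, so it must start by 323 − 46 = minute 277.
Job 4 has to be done before job 5 (must start by minute 277). That means finishing by minute 277, i.e. starting by 277 − 65 = minute 212.
Job 3 has several dependents: job 4 (must start by minute 212); job 5 (must start by minute 277). The earliest of those limits is minute 212, so job 3 must start by 212 − 43 = minute 169.

169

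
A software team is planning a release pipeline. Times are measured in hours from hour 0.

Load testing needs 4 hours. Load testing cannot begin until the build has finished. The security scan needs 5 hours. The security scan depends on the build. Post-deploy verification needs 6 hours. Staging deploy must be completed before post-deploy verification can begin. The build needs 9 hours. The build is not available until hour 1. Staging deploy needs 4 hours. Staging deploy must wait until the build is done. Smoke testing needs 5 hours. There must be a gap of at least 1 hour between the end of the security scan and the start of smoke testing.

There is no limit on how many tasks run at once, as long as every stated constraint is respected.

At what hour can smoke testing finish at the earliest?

21

After its own release at hour 1, the build can start at hour 1 and finishes at hour 10.
The security scan waits on the build (finishes hour 10), so it starts at hour 10 and finishes at 10 + 5 = hour 15.
Smoke testing cannot begin until the security scan (finishes hour 15, plus 1-hour gap → hour 16). It runs from hour 16 to 16 + 5 = hour 21.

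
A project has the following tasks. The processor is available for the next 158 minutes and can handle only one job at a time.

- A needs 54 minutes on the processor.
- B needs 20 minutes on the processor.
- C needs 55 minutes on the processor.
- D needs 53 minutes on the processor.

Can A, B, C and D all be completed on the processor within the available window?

Running back to back, the jobs need 54 + 20 + 55 + 53 = 182 minutes on the processor.
Since 182 > 158, they cannot all fit.

No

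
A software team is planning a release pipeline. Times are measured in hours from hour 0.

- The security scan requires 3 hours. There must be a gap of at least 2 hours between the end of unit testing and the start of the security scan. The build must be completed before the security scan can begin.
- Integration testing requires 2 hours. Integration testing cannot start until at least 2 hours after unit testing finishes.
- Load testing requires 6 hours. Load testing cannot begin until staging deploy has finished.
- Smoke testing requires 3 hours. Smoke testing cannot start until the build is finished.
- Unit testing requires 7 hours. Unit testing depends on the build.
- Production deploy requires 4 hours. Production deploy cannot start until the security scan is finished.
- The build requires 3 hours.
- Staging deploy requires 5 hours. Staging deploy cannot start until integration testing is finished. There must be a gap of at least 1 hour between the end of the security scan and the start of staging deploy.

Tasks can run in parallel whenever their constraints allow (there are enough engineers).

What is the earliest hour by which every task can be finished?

The build can start immediately at hour 0; it finishes at hour 3.
After the build (finishes hour 3), smoke testing can start at hour 3 and finishes at hour 6.
Unit testing waits on the build (finishes hour 3), so it starts at hour 3 and finishes at 3 + 7 = hour 10.
The security scan needs all of unit testing (finishes hour 10, plus 2-hour gap → hour 12); the build (finishes hour 3). That puts its earliest start at hour 12; it finishes at 12 + 3 = hour 15.
Production deploy waits on the security scan (finishes hour 15), so it starts at hour 15 and finishes at 15 + 4 = hour 19.
After unit testing (finishes hour 10, plus 2-hour gap → hour 12), integration testing can start at hour 12 and finishes at hour 14.
For staging deploy: integration testing (finishes hour 14); the security scan (finishes hour 15, plus 1-hour gap → hour 16). Taking the maximum gives a start of hour 16, and it finishes at 16 + 5 = hour 21.
Load testing waits on staging deploy (finishes hour 21), so it starts at hour 21 and finishes at 21 + 6 = hour 27.
All tasks are finished once the last one completes. Finish times: The build at 3, Unit testing at 10, Integration testing at 14, The security scan at 15, Staging deploy at 21, Smoke testing at 6, Load testing at 27, Production deploy at 19. The latest is hour 27.

27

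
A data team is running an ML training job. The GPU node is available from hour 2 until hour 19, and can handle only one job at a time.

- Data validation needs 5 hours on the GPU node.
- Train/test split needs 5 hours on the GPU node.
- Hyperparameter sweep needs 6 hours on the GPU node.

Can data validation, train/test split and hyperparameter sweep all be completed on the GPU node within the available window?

Yes

The GPU node window is 19 − 2 = 17 hours.
Running back to back, the jobs need 5 + 5 + 6 = 16 hours on the GPU node.
Since 16 ≤ 17, they fit within the window.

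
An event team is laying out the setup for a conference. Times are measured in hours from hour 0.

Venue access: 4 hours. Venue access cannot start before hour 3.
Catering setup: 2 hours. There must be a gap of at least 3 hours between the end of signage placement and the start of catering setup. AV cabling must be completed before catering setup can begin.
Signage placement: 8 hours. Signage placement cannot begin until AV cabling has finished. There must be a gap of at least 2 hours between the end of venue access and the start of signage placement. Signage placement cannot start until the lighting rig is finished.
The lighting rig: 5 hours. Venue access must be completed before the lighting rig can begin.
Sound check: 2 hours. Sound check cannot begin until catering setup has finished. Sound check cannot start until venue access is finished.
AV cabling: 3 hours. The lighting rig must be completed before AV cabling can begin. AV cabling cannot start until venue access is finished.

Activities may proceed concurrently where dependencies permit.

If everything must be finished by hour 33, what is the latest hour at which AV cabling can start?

Sound check must finish by hour 33; it takes 2 hours, so it must start by 33 − 2 = hour 31.
Catering setup feeds into sound check (must start by hour 31); so catering setup must finish by hour 31 and therefore start by hour 29.
Signage placement must finish before catering setup (must start by hour 29, minus 3-hour gap → hour 26). With an 8-hour duration, signage placement must start by 26 − 8 = hour 18.
AV cabling must finish in time for signage placement (must start by hour 18); catering setup (must start by hour 29). The tightest is hour 18, so AV cabling must start by 18 − 3 = hour 15.

15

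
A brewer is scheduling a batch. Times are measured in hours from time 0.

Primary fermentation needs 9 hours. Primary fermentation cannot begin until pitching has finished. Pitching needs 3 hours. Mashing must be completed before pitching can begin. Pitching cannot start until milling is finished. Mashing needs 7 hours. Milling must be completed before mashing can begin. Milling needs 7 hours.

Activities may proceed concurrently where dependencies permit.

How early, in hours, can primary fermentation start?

Milling has no prerequisites, so it starts at hour 0 and finishes at hour 7.
After milling (finishes hour 7), mashing can start at hour 7 and finishes at hour 14.
Pitching has to wait for mashing (finishes hour 14); milling (finishes hour 7). The latest of these is hour 14, so pitching runs hour 14 to 14 + 3 = hour 17.
Primary fermentation waits on pitching (finishes hour 17), so the earliest it can start is hour 17.

17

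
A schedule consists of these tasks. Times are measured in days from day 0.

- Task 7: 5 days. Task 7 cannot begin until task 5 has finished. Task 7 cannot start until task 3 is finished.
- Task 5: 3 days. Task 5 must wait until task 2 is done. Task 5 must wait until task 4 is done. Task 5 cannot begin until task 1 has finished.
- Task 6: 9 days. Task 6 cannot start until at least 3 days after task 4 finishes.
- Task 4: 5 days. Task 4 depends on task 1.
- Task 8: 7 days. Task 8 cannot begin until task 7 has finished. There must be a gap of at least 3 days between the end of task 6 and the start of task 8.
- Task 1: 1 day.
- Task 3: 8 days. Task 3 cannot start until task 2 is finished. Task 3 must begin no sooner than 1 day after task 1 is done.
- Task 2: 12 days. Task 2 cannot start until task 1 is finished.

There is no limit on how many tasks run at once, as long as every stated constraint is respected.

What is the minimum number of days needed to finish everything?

Task 1 has no prerequisites, so it starts at day 0 and finishes at day 1.
After task 1 (finishes day 1), task 4 can start at day 1 and finishes at day 6.
Task 6 waits on task 4 (finishes day 6, plus 3-day gap → day 9), so it starts at day 9 and finishes at 9 + 9 = day 18.
After task 1 (finishes day 1), task 2 can start at day 1 and finishes at day 13.
Task 5 has to wait for task 2 (finishes day 13); task 4 (finishes day 6); task 1 (finishes day 1). The latest of these is day 13, so task 5 runs day 13 to 13 + 3 = day 16.
For task 3: task 2 (finishes day 13); task 1 (finishes day 1, plus 1-day gap → day 2). Taking the maximum gives a start of day 13, and it finishes at 13 + 8 = day 21.
For task 7: task 5 (finishes day 16); task 3 (finishes day 21). Taking the maximum gives a start of day 21, and it finishes at 21 + 5 = day 26.
Task 8 needs all of task 7 (finishes day 26); task 6 (finishes day 18, plus 3-day gap → day 21). That puts its earliest start at day 26; it finishes at 26 + 7 = day 33.
All tasks are finished once the last one completes. Finish times: Task 1 at 1, Task 2 at 13, Task 3 at 21, Task 4 at 6, Task 5 at 16, Task 6 at 18, Task 7 at 26, Task 8 at 33. The latest is day 33.

33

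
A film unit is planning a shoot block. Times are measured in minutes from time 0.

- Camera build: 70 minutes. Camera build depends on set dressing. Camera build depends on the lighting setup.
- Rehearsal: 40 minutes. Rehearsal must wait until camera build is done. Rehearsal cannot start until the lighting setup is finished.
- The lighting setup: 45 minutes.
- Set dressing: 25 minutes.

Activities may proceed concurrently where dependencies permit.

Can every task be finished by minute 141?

No

The lighting setup can start immediately at minute 0; it finishes at minute 45.
Set dressing can start immediately at minute 0; it finishes at minute 25.
Camera build cannot start until set dressing (finishes minute 25); the lighting setup (finishes minute 45). The controlling bound is minute 45, so camera build finishes at 45 + 70 = minute 115.
Rehearsal has to wait for camera build (finishes minute 115); the lighting setup (finishes minute 45). The latest of these is minute 115, so rehearsal runs minute 115 to 115 + 40 = minute 155.
The earliest everything can be done is minute 155, which is after the deadline of 141, so it is not possible.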